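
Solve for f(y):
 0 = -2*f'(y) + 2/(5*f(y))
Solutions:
 f(y) = -sqrt(C1 + 10*y)/5
 f(y) = sqrt(C1 + 10*y)/5


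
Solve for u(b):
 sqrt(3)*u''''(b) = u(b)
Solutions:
 u(b) = C1*exp(-3^(7/8)*b/3) + C2*exp(3^(7/8)*b/3) + C3*sin(3^(7/8)*b/3) + C4*cos(3^(7/8)*b/3)


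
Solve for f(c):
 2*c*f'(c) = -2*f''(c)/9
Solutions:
 f(c) = C1 + C2*erf(3*sqrt(2)*c/2)


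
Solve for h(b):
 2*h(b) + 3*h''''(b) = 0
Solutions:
 h(b) = (C1*sin(6^(3/4)*b/6) + C2*cos(6^(3/4)*b/6))*exp(-6^(3/4)*b/6) + (C3*sin(6^(3/4)*b/6) + C4*cos(6^(3/4)*b/6))*exp(6^(3/4)*b/6)


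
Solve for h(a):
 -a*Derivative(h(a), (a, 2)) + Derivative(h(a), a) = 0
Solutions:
 h(a) = C1 + C2*a^2


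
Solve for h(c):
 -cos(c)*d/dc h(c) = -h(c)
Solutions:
 h(c) = C1*sqrt(sin(c) + 1)/sqrt(sin(c) - 1)


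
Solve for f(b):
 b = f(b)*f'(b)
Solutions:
 f(b) = -sqrt(C1 + b^2)
 f(b) = sqrt(C1 + b^2)


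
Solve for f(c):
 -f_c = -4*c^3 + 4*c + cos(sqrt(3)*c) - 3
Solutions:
 f(c) = C1 + c^4 - 2*c^2 + 3*c - sqrt(3)*sin(sqrt(3)*c)/3


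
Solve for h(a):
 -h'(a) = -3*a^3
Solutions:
 h(a) = C1 + 3*a^4/4


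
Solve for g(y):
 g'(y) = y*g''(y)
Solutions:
 g(y) = C1 + C2*y^2


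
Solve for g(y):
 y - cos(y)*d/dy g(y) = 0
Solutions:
 g(y) = C1 + Integral(y/cos(y), y)


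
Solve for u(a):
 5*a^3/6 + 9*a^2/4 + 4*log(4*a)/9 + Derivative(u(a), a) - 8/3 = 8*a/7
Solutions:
 u(a) = C1 - 5*a^4/24 - 3*a^3/4 + 4*a^2/7 - 4*a*log(a)/9 - 8*a*log(2)/9 + 28*a/9


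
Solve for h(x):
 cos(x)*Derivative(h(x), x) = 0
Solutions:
 h(x) = C1


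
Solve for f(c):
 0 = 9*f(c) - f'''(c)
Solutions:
 f(c) = C3*exp(3^(2/3)*c) + (C1*sin(3*3^(1/6)*c/2) + C2*cos(3*3^(1/6)*c/2))*exp(-3^(2/3)*c/2)


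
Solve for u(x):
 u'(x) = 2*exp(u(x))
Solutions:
 u(x) = log(-1/(C1 + 2*x))


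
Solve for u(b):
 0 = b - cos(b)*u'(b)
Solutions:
 u(b) = C1 + Integral(b/cos(b), b)


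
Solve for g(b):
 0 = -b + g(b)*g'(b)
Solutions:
 g(b) = -sqrt(C1 + b^2)
 g(b) = sqrt(C1 + b^2)


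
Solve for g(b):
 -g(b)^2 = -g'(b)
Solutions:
 g(b) = -1/(C1 + b)


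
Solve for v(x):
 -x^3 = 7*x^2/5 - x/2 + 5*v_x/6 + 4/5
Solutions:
 v(x) = C1 - 3*x^4/10 - 14*x^3/25 + 3*x^2/10 - 24*x/25


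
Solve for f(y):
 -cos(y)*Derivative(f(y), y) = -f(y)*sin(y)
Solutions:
 f(y) = C1/cos(y)


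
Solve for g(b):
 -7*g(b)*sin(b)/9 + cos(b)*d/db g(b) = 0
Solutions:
 g(b) = C1/cos(b)^(7/9)


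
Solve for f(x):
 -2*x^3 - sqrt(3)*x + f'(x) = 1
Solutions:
 f(x) = C1 + x^4/2 + sqrt(3)*x^2/2 + x


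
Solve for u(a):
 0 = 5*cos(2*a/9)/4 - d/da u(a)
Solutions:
 u(a) = C1 + 45*sin(2*a/9)/8


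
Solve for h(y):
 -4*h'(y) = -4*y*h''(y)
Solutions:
 h(y) = C1 + C2*y^2


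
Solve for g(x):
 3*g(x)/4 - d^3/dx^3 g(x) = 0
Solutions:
 g(x) = C3*exp(6^(1/3)*x/2) + (C1*sin(2^(1/3)*3^(5/6)*x/4) + C2*cos(2^(1/3)*3^(5/6)*x/4))*exp(-6^(1/3)*x/4)


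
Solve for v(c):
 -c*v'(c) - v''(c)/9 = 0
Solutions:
 v(c) = C1 + C2*erf(3*sqrt(2)*c/2)


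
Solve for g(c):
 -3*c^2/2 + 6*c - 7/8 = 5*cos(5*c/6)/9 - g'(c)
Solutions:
 g(c) = C1 + c^3/2 - 3*c^2 + 7*c/8 + 2*sin(5*c/6)/3


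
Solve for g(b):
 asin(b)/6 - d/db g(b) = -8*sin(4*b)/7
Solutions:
 g(b) = C1 + b*asin(b)/6 + sqrt(1 - b^2)/6 - 2*cos(4*b)/7


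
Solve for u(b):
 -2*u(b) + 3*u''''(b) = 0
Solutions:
 u(b) = C1*exp(-2^(1/4)*3^(3/4)*b/3) + C2*exp(2^(1/4)*3^(3/4)*b/3) + C3*sin(2^(1/4)*3^(3/4)*b/3) + C4*cos(2^(1/4)*3^(3/4)*b/3)


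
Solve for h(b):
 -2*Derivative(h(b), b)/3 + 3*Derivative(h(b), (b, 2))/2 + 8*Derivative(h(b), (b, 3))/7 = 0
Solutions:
 h(b) = C1 + C2*exp(b*(-63 + sqrt(9345))/96) + C3*exp(-b*(63 + sqrt(9345))/96)


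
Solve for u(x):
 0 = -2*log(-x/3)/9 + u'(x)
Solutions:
 u(x) = C1 + 2*x*log(-x)/9 + 2*x*(-log(3) - 1)/9


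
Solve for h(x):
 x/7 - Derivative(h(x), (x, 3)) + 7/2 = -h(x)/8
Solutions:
 h(x) = C3*exp(x/2) - 8*x/7 + (C1*sin(sqrt(3)*x/4) + C2*cos(sqrt(3)*x/4))*exp(-x/4) - 28


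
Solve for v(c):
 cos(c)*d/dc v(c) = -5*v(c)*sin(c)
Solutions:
 v(c) = C1*cos(c)^5


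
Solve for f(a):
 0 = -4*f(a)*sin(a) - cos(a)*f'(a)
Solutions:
 f(a) = C1*cos(a)^4


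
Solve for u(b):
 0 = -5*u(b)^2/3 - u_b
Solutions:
 u(b) = 3/(C1 + 5*b)


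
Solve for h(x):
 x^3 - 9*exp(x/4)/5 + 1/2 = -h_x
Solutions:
 h(x) = C1 - x^4/4 - x/2 + 36*exp(x/4)/5


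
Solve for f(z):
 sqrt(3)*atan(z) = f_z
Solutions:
 f(z) = C1 + sqrt(3)*(z*atan(z) - log(z^2 + 1)/2)


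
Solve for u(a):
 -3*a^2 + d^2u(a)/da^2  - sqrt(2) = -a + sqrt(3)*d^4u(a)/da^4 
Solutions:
 u(a) = C1 + C2*a + C3*exp(-3^(3/4)*a/3) + C4*exp(3^(3/4)*a/3) + a^4/4 - a^3/6 + a^2*(sqrt(2)/2 + 3*sqrt(3))


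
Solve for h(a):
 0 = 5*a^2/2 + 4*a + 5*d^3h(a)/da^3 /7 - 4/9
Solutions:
 h(a) = C1 + C2*a + C3*a^2 - 7*a^5/120 - 7*a^4/30 + 14*a^3/135


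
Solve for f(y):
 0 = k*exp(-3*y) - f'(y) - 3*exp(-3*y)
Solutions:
 f(y) = C1 - k*exp(-3*y)/3 + exp(-3*y)


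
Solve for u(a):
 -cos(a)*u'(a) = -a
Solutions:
 u(a) = C1 + Integral(a/cos(a), a)


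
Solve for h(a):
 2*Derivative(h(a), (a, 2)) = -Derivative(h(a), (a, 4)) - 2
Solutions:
 h(a) = C1 + C2*a + C3*sin(sqrt(2)*a) + C4*cos(sqrt(2)*a) - a^2/2


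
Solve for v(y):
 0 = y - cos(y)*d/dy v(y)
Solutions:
 v(y) = C1 + Integral(y/cos(y), y)


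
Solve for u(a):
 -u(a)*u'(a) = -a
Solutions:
 u(a) = -sqrt(C1 + a^2)
 u(a) = sqrt(C1 + a^2)


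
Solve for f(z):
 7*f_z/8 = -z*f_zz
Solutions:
 f(z) = C1 + C2*z^(1/8)


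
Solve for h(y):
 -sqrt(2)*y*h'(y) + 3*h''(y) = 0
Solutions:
 h(y) = C1 + C2*erfi(2^(3/4)*sqrt(3)*y/6)


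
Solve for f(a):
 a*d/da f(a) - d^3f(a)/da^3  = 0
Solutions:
 f(a) = C1 + Integral(C2*airyai(a) + C3*airybi(a), a)


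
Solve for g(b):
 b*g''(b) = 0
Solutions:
 g(b) = C1 + C2*b


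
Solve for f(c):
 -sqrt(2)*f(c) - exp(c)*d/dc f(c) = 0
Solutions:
 f(c) = C1*exp(sqrt(2)*exp(-c))


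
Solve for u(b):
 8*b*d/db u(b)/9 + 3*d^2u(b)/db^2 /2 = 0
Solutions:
 u(b) = C1 + C2*erf(2*sqrt(6)*b/9)


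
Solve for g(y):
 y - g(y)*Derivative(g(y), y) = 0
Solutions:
 g(y) = -sqrt(C1 + y^2)
 g(y) = sqrt(C1 + y^2)


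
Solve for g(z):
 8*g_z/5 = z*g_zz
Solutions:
 g(z) = C1 + C2*z^(13/5)


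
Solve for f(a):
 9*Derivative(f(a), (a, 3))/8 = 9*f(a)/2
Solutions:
 f(a) = C3*exp(2^(2/3)*a) + (C1*sin(2^(2/3)*sqrt(3)*a/2) + C2*cos(2^(2/3)*sqrt(3)*a/2))*exp(-2^(2/3)*a/2)


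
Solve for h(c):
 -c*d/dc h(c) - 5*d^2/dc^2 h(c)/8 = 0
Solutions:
 h(c) = C1 + C2*erf(2*sqrt(5)*c/5)


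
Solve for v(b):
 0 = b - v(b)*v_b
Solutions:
 v(b) = -sqrt(C1 + b^2)
 v(b) = sqrt(C1 + b^2)


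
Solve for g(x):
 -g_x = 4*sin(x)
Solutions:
 g(x) = C1 + 4*cos(x)


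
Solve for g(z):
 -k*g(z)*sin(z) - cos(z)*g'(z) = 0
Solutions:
 g(z) = C1*exp(k*log(cos(z)))


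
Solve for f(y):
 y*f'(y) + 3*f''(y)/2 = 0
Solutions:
 f(y) = C1 + C2*erf(sqrt(3)*y/3)


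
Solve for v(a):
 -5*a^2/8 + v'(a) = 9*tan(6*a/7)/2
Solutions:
 v(a) = C1 + 5*a^3/24 - 21*log(cos(6*a/7))/4


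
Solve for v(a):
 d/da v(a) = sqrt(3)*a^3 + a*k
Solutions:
 v(a) = C1 + sqrt(3)*a^4/4 + a^2*k/2


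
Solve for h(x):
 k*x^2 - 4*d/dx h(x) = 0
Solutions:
 h(x) = C1 + k*x^3/12


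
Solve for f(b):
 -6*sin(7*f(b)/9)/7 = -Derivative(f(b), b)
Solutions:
 -6*b/7 + 9*log(cos(7*f(b)/9) - 1)/14 - 9*log(cos(7*f(b)/9) + 1)/14 = C1


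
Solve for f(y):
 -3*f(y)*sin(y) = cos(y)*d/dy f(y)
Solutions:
 f(y) = C1*cos(y)^3


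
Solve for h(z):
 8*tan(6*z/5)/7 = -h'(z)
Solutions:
 h(z) = C1 + 20*log(cos(6*z/5))/21


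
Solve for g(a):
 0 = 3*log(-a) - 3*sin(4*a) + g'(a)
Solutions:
 g(a) = C1 - 3*a*log(-a) + 3*a - 3*cos(4*a)/4


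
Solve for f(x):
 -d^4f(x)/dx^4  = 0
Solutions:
 f(x) = C1 + C2*x + C3*x^2 + C4*x^3


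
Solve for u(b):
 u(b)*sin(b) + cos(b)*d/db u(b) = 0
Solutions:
 u(b) = C1*cos(b)


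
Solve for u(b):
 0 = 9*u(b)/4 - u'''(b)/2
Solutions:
 u(b) = C3*exp(6^(2/3)*b/2) + (C1*sin(3*2^(2/3)*3^(1/6)*b/4) + C2*cos(3*2^(2/3)*3^(1/6)*b/4))*exp(-6^(2/3)*b/4)


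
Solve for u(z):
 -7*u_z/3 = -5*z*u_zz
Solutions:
 u(z) = C1 + C2*z^(22/15)


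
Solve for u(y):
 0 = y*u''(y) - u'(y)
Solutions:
 u(y) = C1 + C2*y^2


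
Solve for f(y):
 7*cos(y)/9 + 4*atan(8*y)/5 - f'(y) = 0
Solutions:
 f(y) = C1 + 4*y*atan(8*y)/5 - log(64*y^2 + 1)/20 + 7*sin(y)/9


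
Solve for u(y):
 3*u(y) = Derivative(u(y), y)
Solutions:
 u(y) = C1*exp(3*y)


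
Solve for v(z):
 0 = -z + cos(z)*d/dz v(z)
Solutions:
 v(z) = C1 + Integral(z/cos(z), z)


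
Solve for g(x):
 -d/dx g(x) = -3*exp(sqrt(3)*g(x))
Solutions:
 g(x) = sqrt(3)*(2*log(-1/(C1 + 3*x)) - log(3))/6


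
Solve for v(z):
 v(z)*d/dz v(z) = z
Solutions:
 v(z) = -sqrt(C1 + z^2)
 v(z) = sqrt(C1 + z^2)


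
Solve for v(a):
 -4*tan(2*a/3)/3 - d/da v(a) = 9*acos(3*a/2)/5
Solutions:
 v(a) = C1 - 9*a*acos(3*a/2)/5 + 3*sqrt(4 - 9*a^2)/5 + 2*log(cos(2*a/3))


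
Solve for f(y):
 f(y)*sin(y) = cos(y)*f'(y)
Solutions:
 f(y) = C1/cos(y)


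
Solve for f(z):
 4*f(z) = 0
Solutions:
 f(z) = 0


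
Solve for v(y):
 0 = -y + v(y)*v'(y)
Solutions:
 v(y) = -sqrt(C1 + y^2)
 v(y) = sqrt(C1 + y^2)


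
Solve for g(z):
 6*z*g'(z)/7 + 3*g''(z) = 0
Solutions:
 g(z) = C1 + C2*erf(sqrt(7)*z/7)


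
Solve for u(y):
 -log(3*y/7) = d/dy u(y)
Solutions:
 u(y) = C1 - y*log(y) + y*log(7/3) + y


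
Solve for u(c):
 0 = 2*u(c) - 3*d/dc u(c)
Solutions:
 u(c) = C1*exp(2*c/3)


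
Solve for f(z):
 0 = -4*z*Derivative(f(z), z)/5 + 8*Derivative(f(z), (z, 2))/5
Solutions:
 f(z) = C1 + C2*erfi(z/2)


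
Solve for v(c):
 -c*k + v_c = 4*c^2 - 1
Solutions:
 v(c) = C1 + 4*c^3/3 + c^2*k/2 - c


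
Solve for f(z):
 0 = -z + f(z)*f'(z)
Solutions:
 f(z) = -sqrt(C1 + z^2)
 f(z) = sqrt(C1 + z^2)


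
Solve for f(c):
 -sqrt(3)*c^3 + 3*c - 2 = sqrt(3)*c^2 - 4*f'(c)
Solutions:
 f(c) = C1 + sqrt(3)*c^4/16 + sqrt(3)*c^3/12 - 3*c^2/8 + c/2


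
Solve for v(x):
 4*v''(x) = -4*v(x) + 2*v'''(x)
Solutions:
 v(x) = C1*exp(x*(-(3*sqrt(129) + 35)^(1/3) - 4/(3*sqrt(129) + 35)^(1/3) + 4)/6)*sin(sqrt(3)*x*(-(3*sqrt(129) + 35)^(1/3) + 4/(3*sqrt(129) + 35)^(1/3))/6) + C2*exp(x*(-(3*sqrt(129) + 35)^(1/3) - 4/(3*sqrt(129) + 35)^(1/3) + 4)/6)*cos(sqrt(3)*x*(-(3*sqrt(129) + 35)^(1/3) + 4/(3*sqrt(129) + 35)^(1/3))/6) + C3*exp(x*(4/(3*sqrt(129) + 35)^(1/3) + 2 + (3*sqrt(129) + 35)^(1/3))/3)


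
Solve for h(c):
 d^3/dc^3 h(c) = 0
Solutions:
 h(c) = C1 + C2*c + C3*c^2


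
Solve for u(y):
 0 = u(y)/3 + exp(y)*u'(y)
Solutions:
 u(y) = C1*exp(exp(-y)/3)


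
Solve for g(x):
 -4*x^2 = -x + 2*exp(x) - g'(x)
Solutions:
 g(x) = C1 + 4*x^3/3 - x^2/2 + 2*exp(x)


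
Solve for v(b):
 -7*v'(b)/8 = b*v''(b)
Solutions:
 v(b) = C1 + C2*b^(1/8)


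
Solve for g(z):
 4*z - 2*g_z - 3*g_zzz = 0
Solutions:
 g(z) = C1 + C2*sin(sqrt(6)*z/3) + C3*cos(sqrt(6)*z/3) + z^2


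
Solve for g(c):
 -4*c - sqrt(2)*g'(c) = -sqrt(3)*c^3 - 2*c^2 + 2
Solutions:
 g(c) = C1 + sqrt(6)*c^4/8 + sqrt(2)*c^3/3 - sqrt(2)*c^2 - sqrt(2)*c


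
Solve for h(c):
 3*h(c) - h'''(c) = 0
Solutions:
 h(c) = C3*exp(3^(1/3)*c) + (C1*sin(3^(5/6)*c/2) + C2*cos(3^(5/6)*c/2))*exp(-3^(1/3)*c/2)


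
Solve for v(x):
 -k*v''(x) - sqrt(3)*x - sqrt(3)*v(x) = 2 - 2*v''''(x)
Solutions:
 v(x) = C1*exp(-x*sqrt(k - sqrt(k^2 + 8*sqrt(3)))/2) + C2*exp(x*sqrt(k - sqrt(k^2 + 8*sqrt(3)))/2) + C3*exp(-x*sqrt(k + sqrt(k^2 + 8*sqrt(3)))/2) + C4*exp(x*sqrt(k + sqrt(k^2 + 8*sqrt(3)))/2) - x - 2*sqrt(3)/3


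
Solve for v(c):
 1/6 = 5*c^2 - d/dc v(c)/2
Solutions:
 v(c) = C1 + 10*c^3/3 - c/3


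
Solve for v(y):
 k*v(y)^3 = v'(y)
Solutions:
 v(y) = -sqrt(2)*sqrt(-1/(C1 + k*y))/2
 v(y) = sqrt(2)*sqrt(-1/(C1 + k*y))/2


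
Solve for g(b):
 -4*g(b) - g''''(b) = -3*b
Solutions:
 g(b) = 3*b/4 + (C1*sin(b) + C2*cos(b))*exp(-b) + (C3*sin(b) + C4*cos(b))*exp(b)


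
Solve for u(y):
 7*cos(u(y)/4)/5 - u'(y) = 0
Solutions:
 -7*y/5 - 2*log(sin(u(y)/4) - 1) + 2*log(sin(u(y)/4) + 1) = C1


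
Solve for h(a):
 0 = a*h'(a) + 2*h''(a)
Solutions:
 h(a) = C1 + C2*erf(a/2)


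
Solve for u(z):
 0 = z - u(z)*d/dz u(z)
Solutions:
 u(z) = -sqrt(C1 + z^2)
 u(z) = sqrt(C1 + z^2)


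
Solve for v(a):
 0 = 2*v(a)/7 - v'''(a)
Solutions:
 v(a) = C3*exp(2^(1/3)*7^(2/3)*a/7) + (C1*sin(2^(1/3)*sqrt(3)*7^(2/3)*a/14) + C2*cos(2^(1/3)*sqrt(3)*7^(2/3)*a/14))*exp(-2^(1/3)*7^(2/3)*a/14)


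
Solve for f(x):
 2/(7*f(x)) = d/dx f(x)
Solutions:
 f(x) = -sqrt(C1 + 28*x)/7
 f(x) = sqrt(C1 + 28*x)/7


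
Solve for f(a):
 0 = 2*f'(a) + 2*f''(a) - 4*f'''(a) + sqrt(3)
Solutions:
 f(a) = C1 + C2*exp(-a/2) + C3*exp(a) - sqrt(3)*a/2


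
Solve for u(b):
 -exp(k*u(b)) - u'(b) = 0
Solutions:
 u(b) = Piecewise((log(1/(C1*k + b*k))/k, Ne(k, 0)), (nan, True))
 u(b) = Piecewise((C1 - b, Eq(k, 0)), (nan, True))


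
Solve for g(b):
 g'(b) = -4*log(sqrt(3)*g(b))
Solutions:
 Integral(1/(2*log(_y) + log(3)), (_y, g(b)))/2 = C1 - b


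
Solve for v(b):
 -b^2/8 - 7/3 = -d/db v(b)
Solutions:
 v(b) = C1 + b^3/24 + 7*b/3


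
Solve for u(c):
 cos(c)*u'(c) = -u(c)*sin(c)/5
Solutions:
 u(c) = C1*cos(c)^(1/5)


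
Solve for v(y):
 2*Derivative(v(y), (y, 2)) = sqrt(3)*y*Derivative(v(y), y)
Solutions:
 v(y) = C1 + C2*erfi(3^(1/4)*y/2)


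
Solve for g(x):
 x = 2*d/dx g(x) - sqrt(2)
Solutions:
 g(x) = C1 + x^2/4 + sqrt(2)*x/2


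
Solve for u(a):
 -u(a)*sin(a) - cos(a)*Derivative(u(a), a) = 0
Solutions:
 u(a) = C1*cos(a)


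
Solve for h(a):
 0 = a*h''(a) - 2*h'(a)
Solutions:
 h(a) = C1 + C2*a^3


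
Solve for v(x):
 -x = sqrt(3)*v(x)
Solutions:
 v(x) = -sqrt(3)*x/3


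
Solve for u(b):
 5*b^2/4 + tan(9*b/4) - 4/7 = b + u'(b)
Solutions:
 u(b) = C1 + 5*b^3/12 - b^2/2 - 4*b/7 - 4*log(cos(9*b/4))/9


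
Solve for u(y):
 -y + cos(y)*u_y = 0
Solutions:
 u(y) = C1 + Integral(y/cos(y), y)


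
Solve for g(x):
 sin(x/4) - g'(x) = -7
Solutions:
 g(x) = C1 + 7*x - 4*cos(x/4)


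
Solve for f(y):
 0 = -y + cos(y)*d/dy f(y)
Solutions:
 f(y) = C1 + Integral(y/cos(y), y)


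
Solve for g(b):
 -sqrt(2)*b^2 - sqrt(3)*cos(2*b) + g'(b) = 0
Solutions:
 g(b) = C1 + sqrt(2)*b^3/3 + sqrt(3)*sin(2*b)/2


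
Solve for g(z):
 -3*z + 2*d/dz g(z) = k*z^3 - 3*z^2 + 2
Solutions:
 g(z) = C1 + k*z^4/8 - z^3/2 + 3*z^2/4 + z


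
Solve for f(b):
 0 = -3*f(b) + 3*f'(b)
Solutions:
 f(b) = C1*exp(b)


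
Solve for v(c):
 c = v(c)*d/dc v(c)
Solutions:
 v(c) = -sqrt(C1 + c^2)
 v(c) = sqrt(C1 + c^2)


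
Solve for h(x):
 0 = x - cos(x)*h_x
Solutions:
 h(x) = C1 + Integral(x/cos(x), x)


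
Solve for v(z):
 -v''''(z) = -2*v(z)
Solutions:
 v(z) = C1*exp(-2^(1/4)*z) + C2*exp(2^(1/4)*z) + C3*sin(2^(1/4)*z) + C4*cos(2^(1/4)*z)


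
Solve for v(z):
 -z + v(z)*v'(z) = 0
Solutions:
 v(z) = -sqrt(C1 + z^2)
 v(z) = sqrt(C1 + z^2)


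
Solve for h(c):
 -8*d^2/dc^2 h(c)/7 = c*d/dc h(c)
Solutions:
 h(c) = C1 + C2*erf(sqrt(7)*c/4)


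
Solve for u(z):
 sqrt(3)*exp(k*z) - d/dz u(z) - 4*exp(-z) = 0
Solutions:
 u(z) = C1 + 4*exp(-z) + sqrt(3)*exp(k*z)/k


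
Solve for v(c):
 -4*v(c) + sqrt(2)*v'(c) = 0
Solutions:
 v(c) = C1*exp(2*sqrt(2)*c)


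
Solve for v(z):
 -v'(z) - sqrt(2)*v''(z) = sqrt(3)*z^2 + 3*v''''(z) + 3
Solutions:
 v(z) = C1 + C2*exp(z*(-2*2^(5/6)/(9 + sqrt(8*sqrt(2) + 81))^(1/3) + 2^(2/3)*(9 + sqrt(8*sqrt(2) + 81))^(1/3))/12)*sin(sqrt(3)*z*(2*2^(5/6)/(9 + sqrt(8*sqrt(2) + 81))^(1/3) + 2^(2/3)*(9 + sqrt(8*sqrt(2) + 81))^(1/3))/12) + C3*exp(z*(-2*2^(5/6)/(9 + sqrt(8*sqrt(2) + 81))^(1/3) + 2^(2/3)*(9 + sqrt(8*sqrt(2) + 81))^(1/3))/12)*cos(sqrt(3)*z*(2*2^(5/6)/(9 + sqrt(8*sqrt(2) + 81))^(1/3) + 2^(2/3)*(9 + sqrt(8*sqrt(2) + 81))^(1/3))/12) + C4*exp(-z*(-2*2^(5/6)/(9 + sqrt(8*sqrt(2) + 81))^(1/3) + 2^(2/3)*(9 + sqrt(8*sqrt(2) + 81))^(1/3))/6) - sqrt(3)*z^3/3 + sqrt(6)*z^2 - 4*sqrt(3)*z - 3*z


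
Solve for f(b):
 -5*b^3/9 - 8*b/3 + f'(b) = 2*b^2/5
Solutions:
 f(b) = C1 + 5*b^4/36 + 2*b^3/15 + 4*b^2/3


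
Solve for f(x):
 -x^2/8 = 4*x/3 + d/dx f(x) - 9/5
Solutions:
 f(x) = C1 - x^3/24 - 2*x^2/3 + 9*x/5


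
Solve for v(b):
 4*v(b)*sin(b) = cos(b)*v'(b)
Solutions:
 v(b) = C1/cos(b)^4


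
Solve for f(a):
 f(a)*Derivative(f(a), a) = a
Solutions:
 f(a) = -sqrt(C1 + a^2)
 f(a) = sqrt(C1 + a^2)


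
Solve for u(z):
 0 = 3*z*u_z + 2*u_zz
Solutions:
 u(z) = C1 + C2*erf(sqrt(3)*z/2)


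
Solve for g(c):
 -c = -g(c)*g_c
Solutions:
 g(c) = -sqrt(C1 + c^2)
 g(c) = sqrt(C1 + c^2)


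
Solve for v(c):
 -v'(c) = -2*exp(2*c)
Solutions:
 v(c) = C1 + exp(2*c)


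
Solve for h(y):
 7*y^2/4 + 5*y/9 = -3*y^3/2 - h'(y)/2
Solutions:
 h(y) = C1 - 3*y^4/4 - 7*y^3/6 - 5*y^2/9


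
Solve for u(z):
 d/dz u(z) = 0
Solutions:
 u(z) = C1


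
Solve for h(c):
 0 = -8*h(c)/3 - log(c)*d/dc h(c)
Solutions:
 h(c) = C1*exp(-8*li(c)/3)


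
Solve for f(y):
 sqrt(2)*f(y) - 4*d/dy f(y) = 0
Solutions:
 f(y) = C1*exp(sqrt(2)*y/4)


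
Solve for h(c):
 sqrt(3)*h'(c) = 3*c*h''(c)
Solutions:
 h(c) = C1 + C2*c^(sqrt(3)/3 + 1)


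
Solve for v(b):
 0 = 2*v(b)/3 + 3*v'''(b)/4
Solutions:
 v(b) = C3*exp(-2*3^(1/3)*b/3) + (C1*sin(3^(5/6)*b/3) + C2*cos(3^(5/6)*b/3))*exp(3^(1/3)*b/3)


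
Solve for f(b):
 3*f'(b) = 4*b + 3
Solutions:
 f(b) = C1 + 2*b^2/3 + b


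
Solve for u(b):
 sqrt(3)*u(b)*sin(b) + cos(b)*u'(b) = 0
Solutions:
 u(b) = C1*cos(b)^(sqrt(3))


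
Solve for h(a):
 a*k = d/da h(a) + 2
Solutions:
 h(a) = C1 + a^2*k/2 - 2*a


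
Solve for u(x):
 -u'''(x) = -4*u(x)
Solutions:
 u(x) = C3*exp(2^(2/3)*x) + (C1*sin(2^(2/3)*sqrt(3)*x/2) + C2*cos(2^(2/3)*sqrt(3)*x/2))*exp(-2^(2/3)*x/2)


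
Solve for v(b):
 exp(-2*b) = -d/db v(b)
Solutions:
 v(b) = C1 + exp(-2*b)/2


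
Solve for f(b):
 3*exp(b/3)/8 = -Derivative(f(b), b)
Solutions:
 f(b) = C1 - 9*exp(b/3)/8


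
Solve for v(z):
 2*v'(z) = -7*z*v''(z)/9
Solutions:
 v(z) = C1 + C2/z^(11/7)


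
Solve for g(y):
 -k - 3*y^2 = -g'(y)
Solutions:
 g(y) = C1 + k*y + y^3


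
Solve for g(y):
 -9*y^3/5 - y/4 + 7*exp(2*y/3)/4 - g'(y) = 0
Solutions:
 g(y) = C1 - 9*y^4/20 - y^2/8 + 21*exp(2*y/3)/8


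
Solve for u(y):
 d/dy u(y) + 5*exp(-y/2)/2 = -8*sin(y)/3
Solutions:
 u(y) = C1 + 8*cos(y)/3 + 5*exp(-y/2)


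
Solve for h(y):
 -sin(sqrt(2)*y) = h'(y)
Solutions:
 h(y) = C1 + sqrt(2)*cos(sqrt(2)*y)/2


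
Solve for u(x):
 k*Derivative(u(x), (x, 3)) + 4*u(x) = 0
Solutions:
 u(x) = C1*exp(2^(2/3)*x*(-1/k)^(1/3)) + C2*exp(2^(2/3)*x*(-1/k)^(1/3)*(-1 + sqrt(3)*I)/2) + C3*exp(-2^(2/3)*x*(-1/k)^(1/3)*(1 + sqrt(3)*I)/2)


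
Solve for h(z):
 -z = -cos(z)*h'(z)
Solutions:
 h(z) = C1 + Integral(z/cos(z), z)


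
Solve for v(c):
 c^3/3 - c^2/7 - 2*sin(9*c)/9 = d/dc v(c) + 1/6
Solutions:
 v(c) = C1 + c^4/12 - c^3/21 - c/6 + 2*cos(9*c)/81


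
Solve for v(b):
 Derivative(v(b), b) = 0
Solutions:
 v(b) = C1


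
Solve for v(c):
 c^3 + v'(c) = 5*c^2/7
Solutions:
 v(c) = C1 - c^4/4 + 5*c^3/21


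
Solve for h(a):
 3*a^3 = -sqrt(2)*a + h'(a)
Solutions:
 h(a) = C1 + 3*a^4/4 + sqrt(2)*a^2/2


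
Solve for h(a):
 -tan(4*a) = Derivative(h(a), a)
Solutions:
 h(a) = C1 + log(cos(4*a))/4


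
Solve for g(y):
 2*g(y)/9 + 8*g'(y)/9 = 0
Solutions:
 g(y) = C1*exp(-y/4)


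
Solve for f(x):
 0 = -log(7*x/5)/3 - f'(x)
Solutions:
 f(x) = C1 - x*log(x)/3 - x*log(7)/3 + x/3 + x*log(5)/3


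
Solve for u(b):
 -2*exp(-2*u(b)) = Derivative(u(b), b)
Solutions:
 u(b) = log(-sqrt(C1 - 4*b))
 u(b) = log(C1 - 4*b)/2


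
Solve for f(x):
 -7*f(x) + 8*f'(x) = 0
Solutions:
 f(x) = C1*exp(7*x/8)


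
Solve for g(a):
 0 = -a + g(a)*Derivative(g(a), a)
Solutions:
 g(a) = -sqrt(C1 + a^2)
 g(a) = sqrt(C1 + a^2)


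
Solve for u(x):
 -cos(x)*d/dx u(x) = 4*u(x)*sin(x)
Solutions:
 u(x) = C1*cos(x)^4


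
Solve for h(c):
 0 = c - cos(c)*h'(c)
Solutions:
 h(c) = C1 + Integral(c/cos(c), c)


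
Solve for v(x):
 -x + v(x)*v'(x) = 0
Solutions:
 v(x) = -sqrt(C1 + x^2)
 v(x) = sqrt(C1 + x^2)


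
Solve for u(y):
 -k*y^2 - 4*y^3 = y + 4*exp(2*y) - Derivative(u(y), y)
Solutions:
 u(y) = C1 + k*y^3/3 + y^4 + y^2/2 + 2*exp(2*y)


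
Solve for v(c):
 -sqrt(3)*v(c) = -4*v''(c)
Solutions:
 v(c) = C1*exp(-3^(1/4)*c/2) + C2*exp(3^(1/4)*c/2)


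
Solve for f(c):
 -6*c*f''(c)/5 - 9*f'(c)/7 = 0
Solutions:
 f(c) = C1 + C2/c^(1/14)


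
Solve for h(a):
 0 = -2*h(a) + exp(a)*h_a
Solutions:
 h(a) = C1*exp(-2*exp(-a))


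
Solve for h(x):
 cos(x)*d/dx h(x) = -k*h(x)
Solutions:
 h(x) = C1*exp(k*(log(sin(x) - 1) - log(sin(x) + 1))/2)


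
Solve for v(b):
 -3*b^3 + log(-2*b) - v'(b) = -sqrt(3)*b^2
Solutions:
 v(b) = C1 - 3*b^4/4 + sqrt(3)*b^3/3 + b*log(-b) + b*(-1 + log(2))


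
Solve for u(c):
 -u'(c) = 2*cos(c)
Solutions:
 u(c) = C1 - 2*sin(c)


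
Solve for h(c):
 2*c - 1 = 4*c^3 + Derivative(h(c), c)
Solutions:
 h(c) = C1 - c^4 + c^2 - c


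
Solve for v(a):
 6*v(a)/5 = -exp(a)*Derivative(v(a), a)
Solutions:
 v(a) = C1*exp(6*exp(-a)/5)


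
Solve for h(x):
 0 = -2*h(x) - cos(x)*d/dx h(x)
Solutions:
 h(x) = C1*(sin(x) - 1)/(sin(x) + 1)


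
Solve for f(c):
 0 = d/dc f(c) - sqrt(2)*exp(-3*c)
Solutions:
 f(c) = C1 - sqrt(2)*exp(-3*c)/3


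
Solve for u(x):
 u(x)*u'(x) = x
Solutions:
 u(x) = -sqrt(C1 + x^2)
 u(x) = sqrt(C1 + x^2)


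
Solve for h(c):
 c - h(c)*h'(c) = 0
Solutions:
 h(c) = -sqrt(C1 + c^2)
 h(c) = sqrt(C1 + c^2)


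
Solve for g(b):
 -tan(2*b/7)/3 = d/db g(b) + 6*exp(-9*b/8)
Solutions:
 g(b) = C1 - 7*log(tan(2*b/7)^2 + 1)/12 + 16*exp(-9*b/8)/3


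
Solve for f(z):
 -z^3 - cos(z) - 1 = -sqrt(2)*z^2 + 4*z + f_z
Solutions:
 f(z) = C1 - z^4/4 + sqrt(2)*z^3/3 - 2*z^2 - z - sin(z)


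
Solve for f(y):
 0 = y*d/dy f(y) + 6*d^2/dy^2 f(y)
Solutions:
 f(y) = C1 + C2*erf(sqrt(3)*y/6)


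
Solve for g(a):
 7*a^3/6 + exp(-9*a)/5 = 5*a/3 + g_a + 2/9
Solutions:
 g(a) = C1 + 7*a^4/24 - 5*a^2/6 - 2*a/9 - exp(-9*a)/45


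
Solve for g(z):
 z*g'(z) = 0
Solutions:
 g(z) = C1


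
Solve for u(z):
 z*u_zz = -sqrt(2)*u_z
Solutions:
 u(z) = C1 + C2*z^(1 - sqrt(2))


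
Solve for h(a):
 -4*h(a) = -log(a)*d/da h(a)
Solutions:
 h(a) = C1*exp(4*li(a))


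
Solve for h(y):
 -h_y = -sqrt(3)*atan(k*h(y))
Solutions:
 Integral(1/atan(_y*k), (_y, h(y))) = C1 + sqrt(3)*y


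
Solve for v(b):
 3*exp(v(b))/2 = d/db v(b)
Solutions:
 v(b) = log(-1/(C1 + 3*b)) + log(2)


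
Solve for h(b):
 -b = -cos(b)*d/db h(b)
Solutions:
 h(b) = C1 + Integral(b/cos(b), b)


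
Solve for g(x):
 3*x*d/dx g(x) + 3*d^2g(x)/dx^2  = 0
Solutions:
 g(x) = C1 + C2*erf(sqrt(2)*x/2)


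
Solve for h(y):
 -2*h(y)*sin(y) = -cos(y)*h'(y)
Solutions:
 h(y) = C1/cos(y)^2


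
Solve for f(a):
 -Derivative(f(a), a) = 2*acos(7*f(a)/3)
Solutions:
 Integral(1/acos(7*_y/3), (_y, f(a))) = C1 - 2*a


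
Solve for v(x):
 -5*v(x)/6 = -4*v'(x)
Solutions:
 v(x) = C1*exp(5*x/24)


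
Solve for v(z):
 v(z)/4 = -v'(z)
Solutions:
 v(z) = C1*exp(-z/4)


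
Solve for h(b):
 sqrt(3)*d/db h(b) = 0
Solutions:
 h(b) = C1


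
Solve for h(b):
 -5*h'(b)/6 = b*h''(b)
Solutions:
 h(b) = C1 + C2*b^(1/6)


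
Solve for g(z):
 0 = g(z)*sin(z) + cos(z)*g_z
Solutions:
 g(z) = C1*cos(z)


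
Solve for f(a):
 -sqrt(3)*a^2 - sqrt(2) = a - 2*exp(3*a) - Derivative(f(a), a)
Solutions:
 f(a) = C1 + sqrt(3)*a^3/3 + a^2/2 + sqrt(2)*a - 2*exp(3*a)/3


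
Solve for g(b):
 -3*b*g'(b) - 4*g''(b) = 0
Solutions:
 g(b) = C1 + C2*erf(sqrt(6)*b/4)


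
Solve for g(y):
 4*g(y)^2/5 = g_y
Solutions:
 g(y) = -5/(C1 + 4*y)


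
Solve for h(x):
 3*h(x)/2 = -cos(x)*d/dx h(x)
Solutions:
 h(x) = C1*(sin(x) - 1)^(3/4)/(sin(x) + 1)^(3/4)


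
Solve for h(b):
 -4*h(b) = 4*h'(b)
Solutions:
 h(b) = C1*exp(-b)


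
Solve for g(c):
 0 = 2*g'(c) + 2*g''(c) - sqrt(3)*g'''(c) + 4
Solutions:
 g(c) = C1 + C2*exp(sqrt(3)*c*(1 - sqrt(1 + 2*sqrt(3)))/3) + C3*exp(sqrt(3)*c*(1 + sqrt(1 + 2*sqrt(3)))/3) - 2*c


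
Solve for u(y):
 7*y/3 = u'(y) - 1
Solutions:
 u(y) = C1 + 7*y^2/6 + y


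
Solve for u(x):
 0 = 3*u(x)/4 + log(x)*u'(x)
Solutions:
 u(x) = C1*exp(-3*li(x)/4)


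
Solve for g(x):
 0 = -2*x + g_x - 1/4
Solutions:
 g(x) = C1 + x^2 + x/4


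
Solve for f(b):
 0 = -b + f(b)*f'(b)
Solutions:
 f(b) = -sqrt(C1 + b^2)
 f(b) = sqrt(C1 + b^2)


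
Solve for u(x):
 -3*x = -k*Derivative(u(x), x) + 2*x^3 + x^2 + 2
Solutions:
 u(x) = C1 + x^4/(2*k) + x^3/(3*k) + 3*x^2/(2*k) + 2*x/k


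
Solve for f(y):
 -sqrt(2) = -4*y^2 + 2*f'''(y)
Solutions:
 f(y) = C1 + C2*y + C3*y^2 + y^5/30 - sqrt(2)*y^3/12


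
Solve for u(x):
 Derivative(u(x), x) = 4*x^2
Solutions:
 u(x) = C1 + 4*x^3/3


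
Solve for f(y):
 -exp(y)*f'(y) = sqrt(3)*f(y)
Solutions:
 f(y) = C1*exp(sqrt(3)*exp(-y))


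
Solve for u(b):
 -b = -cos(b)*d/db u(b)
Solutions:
 u(b) = C1 + Integral(b/cos(b), b)


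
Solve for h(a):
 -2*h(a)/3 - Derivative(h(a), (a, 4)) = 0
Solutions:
 h(a) = (C1*sin(6^(3/4)*a/6) + C2*cos(6^(3/4)*a/6))*exp(-6^(3/4)*a/6) + (C3*sin(6^(3/4)*a/6) + C4*cos(6^(3/4)*a/6))*exp(6^(3/4)*a/6)


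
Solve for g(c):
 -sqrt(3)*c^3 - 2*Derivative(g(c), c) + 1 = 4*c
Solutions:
 g(c) = C1 - sqrt(3)*c^4/8 - c^2 + c/2


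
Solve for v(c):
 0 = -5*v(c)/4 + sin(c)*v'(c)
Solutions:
 v(c) = C1*(cos(c) - 1)^(5/8)/(cos(c) + 1)^(5/8)


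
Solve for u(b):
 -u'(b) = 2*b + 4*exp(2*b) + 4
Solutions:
 u(b) = C1 - b^2 - 4*b - 2*exp(2*b)


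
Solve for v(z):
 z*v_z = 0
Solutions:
 v(z) = C1


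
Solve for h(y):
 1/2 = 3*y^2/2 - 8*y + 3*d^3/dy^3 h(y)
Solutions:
 h(y) = C1 + C2*y + C3*y^2 - y^5/120 + y^4/9 + y^3/36


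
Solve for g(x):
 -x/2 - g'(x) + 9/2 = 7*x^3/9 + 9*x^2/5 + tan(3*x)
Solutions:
 g(x) = C1 - 7*x^4/36 - 3*x^3/5 - x^2/4 + 9*x/2 + log(cos(3*x))/3


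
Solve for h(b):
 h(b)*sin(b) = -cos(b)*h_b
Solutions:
 h(b) = C1*cos(b)


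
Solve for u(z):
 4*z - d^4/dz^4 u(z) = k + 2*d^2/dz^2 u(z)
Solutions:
 u(z) = C1 + C2*z + C3*sin(sqrt(2)*z) + C4*cos(sqrt(2)*z) - k*z^2/4 + z^3/3


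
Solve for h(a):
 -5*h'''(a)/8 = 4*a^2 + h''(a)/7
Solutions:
 h(a) = C1 + C2*a + C3*exp(-8*a/35) - 7*a^4/3 + 245*a^3/6 - 8575*a^2/16


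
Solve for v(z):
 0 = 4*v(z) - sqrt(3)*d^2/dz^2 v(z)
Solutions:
 v(z) = C1*exp(-2*3^(3/4)*z/3) + C2*exp(2*3^(3/4)*z/3)


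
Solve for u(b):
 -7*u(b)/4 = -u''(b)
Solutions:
 u(b) = C1*exp(-sqrt(7)*b/2) + C2*exp(sqrt(7)*b/2)


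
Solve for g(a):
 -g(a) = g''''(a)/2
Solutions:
 g(a) = (C1*sin(2^(3/4)*a/2) + C2*cos(2^(3/4)*a/2))*exp(-2^(3/4)*a/2) + (C3*sin(2^(3/4)*a/2) + C4*cos(2^(3/4)*a/2))*exp(2^(3/4)*a/2)


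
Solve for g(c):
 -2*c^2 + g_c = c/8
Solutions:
 g(c) = C1 + 2*c^3/3 + c^2/16


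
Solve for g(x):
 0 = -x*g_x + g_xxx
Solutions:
 g(x) = C1 + Integral(C2*airyai(x) + C3*airybi(x), x)


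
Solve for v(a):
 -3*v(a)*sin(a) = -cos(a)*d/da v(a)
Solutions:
 v(a) = C1/cos(a)^3


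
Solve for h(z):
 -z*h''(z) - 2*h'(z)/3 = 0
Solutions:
 h(z) = C1 + C2*z^(1/3)


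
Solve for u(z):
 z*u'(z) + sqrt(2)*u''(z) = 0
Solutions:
 u(z) = C1 + C2*erf(2^(1/4)*z/2)


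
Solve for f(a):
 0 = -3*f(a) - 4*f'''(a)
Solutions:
 f(a) = C3*exp(-6^(1/3)*a/2) + (C1*sin(2^(1/3)*3^(5/6)*a/4) + C2*cos(2^(1/3)*3^(5/6)*a/4))*exp(6^(1/3)*a/4)


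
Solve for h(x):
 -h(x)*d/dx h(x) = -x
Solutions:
 h(x) = -sqrt(C1 + x^2)
 h(x) = sqrt(C1 + x^2)


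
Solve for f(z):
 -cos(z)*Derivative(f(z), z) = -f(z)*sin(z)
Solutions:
 f(z) = C1/cos(z)


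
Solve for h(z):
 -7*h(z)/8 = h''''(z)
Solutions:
 h(z) = (C1*sin(2^(3/4)*7^(1/4)*z/4) + C2*cos(2^(3/4)*7^(1/4)*z/4))*exp(-2^(3/4)*7^(1/4)*z/4) + (C3*sin(2^(3/4)*7^(1/4)*z/4) + C4*cos(2^(3/4)*7^(1/4)*z/4))*exp(2^(3/4)*7^(1/4)*z/4)


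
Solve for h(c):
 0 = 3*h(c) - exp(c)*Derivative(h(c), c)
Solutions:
 h(c) = C1*exp(-3*exp(-c))


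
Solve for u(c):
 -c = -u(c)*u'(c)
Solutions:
 u(c) = -sqrt(C1 + c^2)
 u(c) = sqrt(C1 + c^2)


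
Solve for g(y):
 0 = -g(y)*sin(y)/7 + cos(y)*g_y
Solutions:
 g(y) = C1/cos(y)^(1/7)


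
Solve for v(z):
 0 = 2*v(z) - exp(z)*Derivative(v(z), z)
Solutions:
 v(z) = C1*exp(-2*exp(-z))


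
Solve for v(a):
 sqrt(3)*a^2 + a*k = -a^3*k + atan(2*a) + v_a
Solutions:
 v(a) = C1 + a^4*k/4 + sqrt(3)*a^3/3 + a^2*k/2 - a*atan(2*a) + log(4*a^2 + 1)/4


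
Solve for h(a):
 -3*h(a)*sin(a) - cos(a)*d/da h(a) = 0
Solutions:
 h(a) = C1*cos(a)^3


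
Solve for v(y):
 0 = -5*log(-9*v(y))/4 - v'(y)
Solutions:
 4*Integral(1/(log(-_y) + 2*log(3)), (_y, v(y)))/5 = C1 - y


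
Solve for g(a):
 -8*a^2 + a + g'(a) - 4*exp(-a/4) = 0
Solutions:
 g(a) = C1 + 8*a^3/3 - a^2/2 - 16*exp(-a/4)


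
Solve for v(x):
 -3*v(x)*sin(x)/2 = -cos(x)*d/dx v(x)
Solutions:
 v(x) = C1/cos(x)^(3/2)


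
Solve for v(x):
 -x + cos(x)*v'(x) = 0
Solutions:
 v(x) = C1 + Integral(x/cos(x), x)


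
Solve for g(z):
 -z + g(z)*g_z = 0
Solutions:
 g(z) = -sqrt(C1 + z^2)
 g(z) = sqrt(C1 + z^2)


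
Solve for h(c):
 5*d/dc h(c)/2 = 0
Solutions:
 h(c) = C1


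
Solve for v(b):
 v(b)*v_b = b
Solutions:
 v(b) = -sqrt(C1 + b^2)
 v(b) = sqrt(C1 + b^2)


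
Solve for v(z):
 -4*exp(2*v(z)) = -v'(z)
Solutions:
 v(z) = log(-sqrt(-1/(C1 + 4*z))) - log(2)/2
 v(z) = log(-1/(C1 + 4*z))/2 - log(2)/2


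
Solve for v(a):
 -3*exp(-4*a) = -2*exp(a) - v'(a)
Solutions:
 v(a) = C1 - 2*exp(a) - 3*exp(-4*a)/4


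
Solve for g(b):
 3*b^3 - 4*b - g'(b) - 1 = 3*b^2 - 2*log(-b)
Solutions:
 g(b) = C1 + 3*b^4/4 - b^3 - 2*b^2 + 2*b*log(-b) - 3*b


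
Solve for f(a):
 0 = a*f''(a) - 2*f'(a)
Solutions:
 f(a) = C1 + C2*a^3


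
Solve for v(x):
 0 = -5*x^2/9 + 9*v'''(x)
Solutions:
 v(x) = C1 + C2*x + C3*x^2 + x^5/972


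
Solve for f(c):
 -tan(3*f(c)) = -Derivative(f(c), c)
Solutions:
 f(c) = -asin(C1*exp(3*c))/3 + pi/3
 f(c) = asin(C1*exp(3*c))/3


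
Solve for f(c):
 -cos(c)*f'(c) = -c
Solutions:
 f(c) = C1 + Integral(c/cos(c), c)


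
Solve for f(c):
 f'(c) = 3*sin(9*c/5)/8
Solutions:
 f(c) = C1 - 5*cos(9*c/5)/24


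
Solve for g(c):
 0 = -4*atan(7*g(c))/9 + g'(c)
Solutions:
 Integral(1/atan(7*_y), (_y, g(c))) = C1 + 4*c/9


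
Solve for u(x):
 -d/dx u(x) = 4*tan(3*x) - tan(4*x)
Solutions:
 u(x) = C1 + 4*log(cos(3*x))/3 - log(cos(4*x))/4


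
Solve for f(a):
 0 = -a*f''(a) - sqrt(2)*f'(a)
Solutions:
 f(a) = C1 + C2*a^(1 - sqrt(2))


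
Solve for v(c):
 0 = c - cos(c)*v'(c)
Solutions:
 v(c) = C1 + Integral(c/cos(c), c)


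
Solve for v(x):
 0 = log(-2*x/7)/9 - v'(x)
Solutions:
 v(x) = C1 + x*log(-x)/9 + x*(-log(7) - 1 + log(2))/9


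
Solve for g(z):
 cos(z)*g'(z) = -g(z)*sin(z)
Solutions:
 g(z) = C1*cos(z)


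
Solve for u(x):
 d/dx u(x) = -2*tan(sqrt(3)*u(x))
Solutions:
 u(x) = sqrt(3)*(pi - asin(C1*exp(-2*sqrt(3)*x)))/3
 u(x) = sqrt(3)*asin(C1*exp(-2*sqrt(3)*x))/3


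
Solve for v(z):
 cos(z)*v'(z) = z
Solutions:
 v(z) = C1 + Integral(z/cos(z), z)


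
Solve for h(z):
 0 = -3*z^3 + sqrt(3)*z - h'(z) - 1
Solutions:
 h(z) = C1 - 3*z^4/4 + sqrt(3)*z^2/2 - z


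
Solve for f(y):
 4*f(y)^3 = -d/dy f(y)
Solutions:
 f(y) = -sqrt(2)*sqrt(-1/(C1 - 4*y))/2
 f(y) = sqrt(2)*sqrt(-1/(C1 - 4*y))/2


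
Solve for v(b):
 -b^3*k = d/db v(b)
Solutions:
 v(b) = C1 - b^4*k/4


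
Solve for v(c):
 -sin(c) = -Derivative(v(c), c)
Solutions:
 v(c) = C1 - cos(c)


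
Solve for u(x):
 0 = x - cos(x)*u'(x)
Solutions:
 u(x) = C1 + Integral(x/cos(x), x)


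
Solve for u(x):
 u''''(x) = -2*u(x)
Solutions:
 u(x) = (C1*sin(2^(3/4)*x/2) + C2*cos(2^(3/4)*x/2))*exp(-2^(3/4)*x/2) + (C3*sin(2^(3/4)*x/2) + C4*cos(2^(3/4)*x/2))*exp(2^(3/4)*x/2)


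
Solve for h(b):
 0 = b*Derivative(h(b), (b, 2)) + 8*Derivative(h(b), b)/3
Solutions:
 h(b) = C1 + C2/b^(5/3)


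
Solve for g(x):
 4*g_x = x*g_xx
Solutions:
 g(x) = C1 + C2*x^5


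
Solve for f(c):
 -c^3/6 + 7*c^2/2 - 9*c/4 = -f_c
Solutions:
 f(c) = C1 + c^4/24 - 7*c^3/6 + 9*c^2/8


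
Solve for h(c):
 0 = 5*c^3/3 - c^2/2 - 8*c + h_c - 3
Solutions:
 h(c) = C1 - 5*c^4/12 + c^3/6 + 4*c^2 + 3*c


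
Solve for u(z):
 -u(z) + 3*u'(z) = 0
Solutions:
 u(z) = C1*exp(z/3)


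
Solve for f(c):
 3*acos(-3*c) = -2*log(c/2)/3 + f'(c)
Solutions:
 f(c) = C1 + 2*c*log(c)/3 + 3*c*acos(-3*c) - 2*c/3 - 2*c*log(2)/3 + sqrt(1 - 9*c^2)


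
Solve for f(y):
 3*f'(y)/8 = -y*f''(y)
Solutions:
 f(y) = C1 + C2*y^(5/8)


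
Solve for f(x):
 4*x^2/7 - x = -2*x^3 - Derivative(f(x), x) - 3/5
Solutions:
 f(x) = C1 - x^4/2 - 4*x^3/21 + x^2/2 - 3*x/5


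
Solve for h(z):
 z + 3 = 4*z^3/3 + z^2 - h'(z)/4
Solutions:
 h(z) = C1 + 4*z^4/3 + 4*z^3/3 - 2*z^2 - 12*z


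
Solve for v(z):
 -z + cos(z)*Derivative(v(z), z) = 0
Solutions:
 v(z) = C1 + Integral(z/cos(z), z)


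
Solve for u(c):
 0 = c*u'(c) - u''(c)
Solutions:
 u(c) = C1 + C2*erfi(sqrt(2)*c/2)


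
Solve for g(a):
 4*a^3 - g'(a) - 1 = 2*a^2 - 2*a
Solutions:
 g(a) = C1 + a^4 - 2*a^3/3 + a^2 - a


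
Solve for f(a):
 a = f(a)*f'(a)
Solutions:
 f(a) = -sqrt(C1 + a^2)
 f(a) = sqrt(C1 + a^2)


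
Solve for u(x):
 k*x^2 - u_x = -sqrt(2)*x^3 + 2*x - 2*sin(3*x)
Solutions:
 u(x) = C1 + k*x^3/3 + sqrt(2)*x^4/4 - x^2 - 2*cos(3*x)/3


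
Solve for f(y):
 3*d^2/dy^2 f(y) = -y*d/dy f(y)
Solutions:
 f(y) = C1 + C2*erf(sqrt(6)*y/6)


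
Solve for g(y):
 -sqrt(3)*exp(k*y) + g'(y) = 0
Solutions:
 g(y) = C1 + sqrt(3)*exp(k*y)/k


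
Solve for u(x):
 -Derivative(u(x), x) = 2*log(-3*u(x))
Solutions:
 Integral(1/(log(-_y) + log(3)), (_y, u(x)))/2 = C1 - x


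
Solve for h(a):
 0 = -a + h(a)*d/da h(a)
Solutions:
 h(a) = -sqrt(C1 + a^2)
 h(a) = sqrt(C1 + a^2)


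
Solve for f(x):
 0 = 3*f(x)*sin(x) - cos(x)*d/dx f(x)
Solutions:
 f(x) = C1/cos(x)^3


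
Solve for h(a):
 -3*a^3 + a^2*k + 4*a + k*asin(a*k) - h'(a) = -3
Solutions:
 h(a) = C1 - 3*a^4/4 + a^3*k/3 + 2*a^2 + 3*a + k*Piecewise((a*asin(a*k) + sqrt(-a^2*k^2 + 1)/k, Ne(k, 0)), (0, True))


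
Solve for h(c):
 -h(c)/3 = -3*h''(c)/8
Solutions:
 h(c) = C1*exp(-2*sqrt(2)*c/3) + C2*exp(2*sqrt(2)*c/3)


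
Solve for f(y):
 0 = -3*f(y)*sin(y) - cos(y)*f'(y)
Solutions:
 f(y) = C1*cos(y)^3


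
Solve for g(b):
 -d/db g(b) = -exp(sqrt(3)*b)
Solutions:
 g(b) = C1 + sqrt(3)*exp(sqrt(3)*b)/3


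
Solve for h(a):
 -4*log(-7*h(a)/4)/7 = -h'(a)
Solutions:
 -7*Integral(1/(log(-_y) - 2*log(2) + log(7)), (_y, h(a)))/4 = C1 - a


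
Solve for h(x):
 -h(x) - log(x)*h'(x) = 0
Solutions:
 h(x) = C1*exp(-li(x))


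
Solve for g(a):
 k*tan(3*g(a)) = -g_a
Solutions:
 g(a) = -asin(C1*exp(-3*a*k))/3 + pi/3
 g(a) = asin(C1*exp(-3*a*k))/3


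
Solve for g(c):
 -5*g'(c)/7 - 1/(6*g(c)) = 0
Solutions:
 g(c) = -sqrt(C1 - 105*c)/15
 g(c) = sqrt(C1 - 105*c)/15


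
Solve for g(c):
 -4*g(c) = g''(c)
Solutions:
 g(c) = C1*sin(2*c) + C2*cos(2*c)


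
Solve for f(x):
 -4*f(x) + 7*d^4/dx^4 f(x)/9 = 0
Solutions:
 f(x) = C1*exp(-sqrt(6)*7^(3/4)*x/7) + C2*exp(sqrt(6)*7^(3/4)*x/7) + C3*sin(sqrt(6)*7^(3/4)*x/7) + C4*cos(sqrt(6)*7^(3/4)*x/7)


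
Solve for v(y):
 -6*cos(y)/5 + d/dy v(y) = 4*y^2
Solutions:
 v(y) = C1 + 4*y^3/3 + 6*sin(y)/5


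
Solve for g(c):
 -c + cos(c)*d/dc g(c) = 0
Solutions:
 g(c) = C1 + Integral(c/cos(c), c)


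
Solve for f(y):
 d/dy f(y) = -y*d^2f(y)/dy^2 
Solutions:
 f(y) = C1 + C2*log(y)


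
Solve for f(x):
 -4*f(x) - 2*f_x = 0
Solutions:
 f(x) = C1*exp(-2*x)


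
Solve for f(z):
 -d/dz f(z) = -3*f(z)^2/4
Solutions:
 f(z) = -4/(C1 + 3*z)


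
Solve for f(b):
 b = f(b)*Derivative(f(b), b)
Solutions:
 f(b) = -sqrt(C1 + b^2)
 f(b) = sqrt(C1 + b^2)


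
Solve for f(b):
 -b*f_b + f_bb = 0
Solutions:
 f(b) = C1 + C2*erfi(sqrt(2)*b/2)


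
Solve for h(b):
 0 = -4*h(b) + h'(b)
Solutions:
 h(b) = C1*exp(4*b)


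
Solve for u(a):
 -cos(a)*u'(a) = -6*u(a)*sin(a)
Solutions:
 u(a) = C1/cos(a)^6


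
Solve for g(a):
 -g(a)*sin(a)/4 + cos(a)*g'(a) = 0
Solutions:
 g(a) = C1/cos(a)^(1/4)


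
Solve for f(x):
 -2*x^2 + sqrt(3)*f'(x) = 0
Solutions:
 f(x) = C1 + 2*sqrt(3)*x^3/9


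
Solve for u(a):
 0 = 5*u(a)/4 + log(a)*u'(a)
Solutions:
 u(a) = C1*exp(-5*li(a)/4)


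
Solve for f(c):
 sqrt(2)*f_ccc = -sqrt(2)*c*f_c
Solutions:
 f(c) = C1 + Integral(C2*airyai(-c) + C3*airybi(-c), c)


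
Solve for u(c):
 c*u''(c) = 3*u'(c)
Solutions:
 u(c) = C1 + C2*c^4


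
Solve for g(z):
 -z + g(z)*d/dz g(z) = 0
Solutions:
 g(z) = -sqrt(C1 + z^2)
 g(z) = sqrt(C1 + z^2)


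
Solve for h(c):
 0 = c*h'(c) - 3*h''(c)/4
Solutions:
 h(c) = C1 + C2*erfi(sqrt(6)*c/3)


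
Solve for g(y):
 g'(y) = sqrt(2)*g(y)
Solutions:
 g(y) = C1*exp(sqrt(2)*y)


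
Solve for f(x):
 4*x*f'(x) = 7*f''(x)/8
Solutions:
 f(x) = C1 + C2*erfi(4*sqrt(7)*x/7)


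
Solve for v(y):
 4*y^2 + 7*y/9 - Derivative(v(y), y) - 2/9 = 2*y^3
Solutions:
 v(y) = C1 - y^4/2 + 4*y^3/3 + 7*y^2/18 - 2*y/9


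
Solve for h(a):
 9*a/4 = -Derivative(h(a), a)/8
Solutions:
 h(a) = C1 - 9*a^2


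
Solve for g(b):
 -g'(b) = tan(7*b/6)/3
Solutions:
 g(b) = C1 + 2*log(cos(7*b/6))/7


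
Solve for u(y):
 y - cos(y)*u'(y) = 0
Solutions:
 u(y) = C1 + Integral(y/cos(y), y)


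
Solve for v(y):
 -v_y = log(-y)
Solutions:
 v(y) = C1 - y*log(-y) + y


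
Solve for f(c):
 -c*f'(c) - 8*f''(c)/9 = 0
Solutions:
 f(c) = C1 + C2*erf(3*c/4)


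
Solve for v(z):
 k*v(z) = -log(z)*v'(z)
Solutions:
 v(z) = C1*exp(-k*li(z))


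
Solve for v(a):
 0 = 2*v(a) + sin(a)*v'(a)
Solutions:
 v(a) = C1*(cos(a) + 1)/(cos(a) - 1)


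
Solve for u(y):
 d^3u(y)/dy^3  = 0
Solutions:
 u(y) = C1 + C2*y + C3*y^2


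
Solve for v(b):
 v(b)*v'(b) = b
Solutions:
 v(b) = -sqrt(C1 + b^2)
 v(b) = sqrt(C1 + b^2)


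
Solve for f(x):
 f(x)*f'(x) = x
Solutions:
 f(x) = -sqrt(C1 + x^2)
 f(x) = sqrt(C1 + x^2)


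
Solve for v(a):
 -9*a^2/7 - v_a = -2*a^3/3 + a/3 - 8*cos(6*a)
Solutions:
 v(a) = C1 + a^4/6 - 3*a^3/7 - a^2/6 + 4*sin(6*a)/3


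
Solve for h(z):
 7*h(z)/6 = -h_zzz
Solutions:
 h(z) = C3*exp(-6^(2/3)*7^(1/3)*z/6) + (C1*sin(2^(2/3)*3^(1/6)*7^(1/3)*z/4) + C2*cos(2^(2/3)*3^(1/6)*7^(1/3)*z/4))*exp(6^(2/3)*7^(1/3)*z/12)


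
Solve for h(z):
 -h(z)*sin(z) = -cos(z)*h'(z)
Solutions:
 h(z) = C1/cos(z)


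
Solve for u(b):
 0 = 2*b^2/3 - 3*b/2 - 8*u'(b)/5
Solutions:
 u(b) = C1 + 5*b^3/36 - 15*b^2/32


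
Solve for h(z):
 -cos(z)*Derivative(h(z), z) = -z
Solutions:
 h(z) = C1 + Integral(z/cos(z), z)


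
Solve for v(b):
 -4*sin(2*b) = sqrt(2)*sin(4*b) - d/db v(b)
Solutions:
 v(b) = C1 - 2*cos(2*b) - sqrt(2)*cos(4*b)/4


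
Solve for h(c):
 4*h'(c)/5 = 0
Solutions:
 h(c) = C1


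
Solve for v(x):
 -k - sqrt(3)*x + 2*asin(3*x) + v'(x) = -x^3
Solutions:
 v(x) = C1 + k*x - x^4/4 + sqrt(3)*x^2/2 - 2*x*asin(3*x) - 2*sqrt(1 - 9*x^2)/3
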